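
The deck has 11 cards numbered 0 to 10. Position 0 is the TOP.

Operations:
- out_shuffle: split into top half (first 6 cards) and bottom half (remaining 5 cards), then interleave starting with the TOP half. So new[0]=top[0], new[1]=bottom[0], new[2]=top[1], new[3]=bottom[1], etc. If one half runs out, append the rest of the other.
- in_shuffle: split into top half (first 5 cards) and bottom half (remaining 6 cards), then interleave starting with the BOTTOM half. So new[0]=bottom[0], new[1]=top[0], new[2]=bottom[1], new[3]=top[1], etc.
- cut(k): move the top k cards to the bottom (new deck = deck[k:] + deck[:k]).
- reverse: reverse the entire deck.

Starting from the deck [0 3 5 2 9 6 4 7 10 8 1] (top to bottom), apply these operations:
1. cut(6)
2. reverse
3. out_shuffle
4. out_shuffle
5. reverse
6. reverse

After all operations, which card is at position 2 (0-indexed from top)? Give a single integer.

After op 1 (cut(6)): [4 7 10 8 1 0 3 5 2 9 6]
After op 2 (reverse): [6 9 2 5 3 0 1 8 10 7 4]
After op 3 (out_shuffle): [6 1 9 8 2 10 5 7 3 4 0]
After op 4 (out_shuffle): [6 5 1 7 9 3 8 4 2 0 10]
After op 5 (reverse): [10 0 2 4 8 3 9 7 1 5 6]
After op 6 (reverse): [6 5 1 7 9 3 8 4 2 0 10]
Position 2: card 1.

Answer: 1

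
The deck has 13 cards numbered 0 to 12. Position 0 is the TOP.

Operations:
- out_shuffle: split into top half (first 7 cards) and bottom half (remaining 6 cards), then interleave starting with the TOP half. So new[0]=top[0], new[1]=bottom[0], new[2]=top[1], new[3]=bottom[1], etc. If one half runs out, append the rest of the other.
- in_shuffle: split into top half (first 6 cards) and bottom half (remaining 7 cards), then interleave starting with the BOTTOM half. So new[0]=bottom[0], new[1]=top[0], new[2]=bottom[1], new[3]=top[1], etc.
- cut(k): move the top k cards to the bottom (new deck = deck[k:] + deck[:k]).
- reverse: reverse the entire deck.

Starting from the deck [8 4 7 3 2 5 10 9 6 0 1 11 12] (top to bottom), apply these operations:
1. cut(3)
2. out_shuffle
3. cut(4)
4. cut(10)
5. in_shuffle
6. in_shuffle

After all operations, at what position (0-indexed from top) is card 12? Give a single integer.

Answer: 6

Derivation:
After op 1 (cut(3)): [3 2 5 10 9 6 0 1 11 12 8 4 7]
After op 2 (out_shuffle): [3 1 2 11 5 12 10 8 9 4 6 7 0]
After op 3 (cut(4)): [5 12 10 8 9 4 6 7 0 3 1 2 11]
After op 4 (cut(10)): [1 2 11 5 12 10 8 9 4 6 7 0 3]
After op 5 (in_shuffle): [8 1 9 2 4 11 6 5 7 12 0 10 3]
After op 6 (in_shuffle): [6 8 5 1 7 9 12 2 0 4 10 11 3]
Card 12 is at position 6.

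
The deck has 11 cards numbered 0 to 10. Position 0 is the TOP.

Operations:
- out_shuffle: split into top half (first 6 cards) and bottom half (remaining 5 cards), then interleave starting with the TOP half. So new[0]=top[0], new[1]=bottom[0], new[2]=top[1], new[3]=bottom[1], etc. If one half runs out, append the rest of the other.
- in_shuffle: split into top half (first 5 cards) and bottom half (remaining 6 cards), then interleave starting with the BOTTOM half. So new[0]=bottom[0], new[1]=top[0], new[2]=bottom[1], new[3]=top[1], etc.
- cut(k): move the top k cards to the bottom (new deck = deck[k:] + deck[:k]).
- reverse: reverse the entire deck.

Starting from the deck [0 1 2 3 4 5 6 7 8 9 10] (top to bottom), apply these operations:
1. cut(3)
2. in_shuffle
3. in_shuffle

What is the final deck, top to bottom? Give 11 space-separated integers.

Answer: 5 8 0 3 6 9 1 4 7 10 2

Derivation:
After op 1 (cut(3)): [3 4 5 6 7 8 9 10 0 1 2]
After op 2 (in_shuffle): [8 3 9 4 10 5 0 6 1 7 2]
After op 3 (in_shuffle): [5 8 0 3 6 9 1 4 7 10 2]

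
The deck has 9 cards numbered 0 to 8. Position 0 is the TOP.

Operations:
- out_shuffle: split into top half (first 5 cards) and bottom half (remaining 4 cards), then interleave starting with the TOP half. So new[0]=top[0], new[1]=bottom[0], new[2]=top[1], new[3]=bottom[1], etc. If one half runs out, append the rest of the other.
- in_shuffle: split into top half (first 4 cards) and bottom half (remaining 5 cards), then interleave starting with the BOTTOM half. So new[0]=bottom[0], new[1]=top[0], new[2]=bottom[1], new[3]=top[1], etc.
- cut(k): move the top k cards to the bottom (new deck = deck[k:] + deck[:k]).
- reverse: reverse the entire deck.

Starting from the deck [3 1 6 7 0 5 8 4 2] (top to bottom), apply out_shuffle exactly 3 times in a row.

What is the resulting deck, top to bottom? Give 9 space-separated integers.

After op 1 (out_shuffle): [3 5 1 8 6 4 7 2 0]
After op 2 (out_shuffle): [3 4 5 7 1 2 8 0 6]
After op 3 (out_shuffle): [3 2 4 8 5 0 7 6 1]

Answer: 3 2 4 8 5 0 7 6 1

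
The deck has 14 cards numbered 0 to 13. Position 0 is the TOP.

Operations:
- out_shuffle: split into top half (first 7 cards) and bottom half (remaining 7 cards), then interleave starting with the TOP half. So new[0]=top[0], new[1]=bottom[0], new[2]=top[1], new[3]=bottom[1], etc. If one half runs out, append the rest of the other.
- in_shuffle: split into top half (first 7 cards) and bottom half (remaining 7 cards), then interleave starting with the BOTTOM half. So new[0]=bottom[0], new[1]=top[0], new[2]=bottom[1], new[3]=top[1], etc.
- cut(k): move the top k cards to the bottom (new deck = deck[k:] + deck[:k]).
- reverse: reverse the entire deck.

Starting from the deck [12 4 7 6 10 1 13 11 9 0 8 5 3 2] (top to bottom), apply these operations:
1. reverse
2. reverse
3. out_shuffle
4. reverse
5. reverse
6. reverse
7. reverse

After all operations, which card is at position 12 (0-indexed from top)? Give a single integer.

Answer: 13

Derivation:
After op 1 (reverse): [2 3 5 8 0 9 11 13 1 10 6 7 4 12]
After op 2 (reverse): [12 4 7 6 10 1 13 11 9 0 8 5 3 2]
After op 3 (out_shuffle): [12 11 4 9 7 0 6 8 10 5 1 3 13 2]
After op 4 (reverse): [2 13 3 1 5 10 8 6 0 7 9 4 11 12]
After op 5 (reverse): [12 11 4 9 7 0 6 8 10 5 1 3 13 2]
After op 6 (reverse): [2 13 3 1 5 10 8 6 0 7 9 4 11 12]
After op 7 (reverse): [12 11 4 9 7 0 6 8 10 5 1 3 13 2]
Position 12: card 13.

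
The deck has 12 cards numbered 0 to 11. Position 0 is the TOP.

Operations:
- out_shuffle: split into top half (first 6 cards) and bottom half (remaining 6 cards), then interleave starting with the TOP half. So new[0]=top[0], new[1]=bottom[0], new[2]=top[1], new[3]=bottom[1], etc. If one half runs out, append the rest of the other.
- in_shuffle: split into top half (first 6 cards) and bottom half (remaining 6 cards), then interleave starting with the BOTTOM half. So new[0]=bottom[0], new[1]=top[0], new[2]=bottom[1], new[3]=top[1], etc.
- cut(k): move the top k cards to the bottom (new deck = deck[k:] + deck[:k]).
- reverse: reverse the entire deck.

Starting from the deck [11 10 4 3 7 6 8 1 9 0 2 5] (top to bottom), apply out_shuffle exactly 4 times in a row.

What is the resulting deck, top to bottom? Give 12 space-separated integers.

After op 1 (out_shuffle): [11 8 10 1 4 9 3 0 7 2 6 5]
After op 2 (out_shuffle): [11 3 8 0 10 7 1 2 4 6 9 5]
After op 3 (out_shuffle): [11 1 3 2 8 4 0 6 10 9 7 5]
After op 4 (out_shuffle): [11 0 1 6 3 10 2 9 8 7 4 5]

Answer: 11 0 1 6 3 10 2 9 8 7 4 5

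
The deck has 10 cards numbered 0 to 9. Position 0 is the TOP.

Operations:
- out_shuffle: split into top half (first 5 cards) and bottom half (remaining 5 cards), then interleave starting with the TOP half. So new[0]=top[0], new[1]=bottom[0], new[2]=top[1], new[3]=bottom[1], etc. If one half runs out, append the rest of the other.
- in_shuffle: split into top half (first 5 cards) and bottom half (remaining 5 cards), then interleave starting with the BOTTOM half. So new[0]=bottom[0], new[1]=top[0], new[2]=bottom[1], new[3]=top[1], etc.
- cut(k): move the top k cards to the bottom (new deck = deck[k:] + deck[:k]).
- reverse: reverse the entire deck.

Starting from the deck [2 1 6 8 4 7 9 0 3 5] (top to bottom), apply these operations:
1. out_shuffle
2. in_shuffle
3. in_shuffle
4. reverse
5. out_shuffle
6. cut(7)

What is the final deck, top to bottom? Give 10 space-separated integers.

Answer: 0 8 1 3 9 6 2 7 4 5

Derivation:
After op 1 (out_shuffle): [2 7 1 9 6 0 8 3 4 5]
After op 2 (in_shuffle): [0 2 8 7 3 1 4 9 5 6]
After op 3 (in_shuffle): [1 0 4 2 9 8 5 7 6 3]
After op 4 (reverse): [3 6 7 5 8 9 2 4 0 1]
After op 5 (out_shuffle): [3 9 6 2 7 4 5 0 8 1]
After op 6 (cut(7)): [0 8 1 3 9 6 2 7 4 5]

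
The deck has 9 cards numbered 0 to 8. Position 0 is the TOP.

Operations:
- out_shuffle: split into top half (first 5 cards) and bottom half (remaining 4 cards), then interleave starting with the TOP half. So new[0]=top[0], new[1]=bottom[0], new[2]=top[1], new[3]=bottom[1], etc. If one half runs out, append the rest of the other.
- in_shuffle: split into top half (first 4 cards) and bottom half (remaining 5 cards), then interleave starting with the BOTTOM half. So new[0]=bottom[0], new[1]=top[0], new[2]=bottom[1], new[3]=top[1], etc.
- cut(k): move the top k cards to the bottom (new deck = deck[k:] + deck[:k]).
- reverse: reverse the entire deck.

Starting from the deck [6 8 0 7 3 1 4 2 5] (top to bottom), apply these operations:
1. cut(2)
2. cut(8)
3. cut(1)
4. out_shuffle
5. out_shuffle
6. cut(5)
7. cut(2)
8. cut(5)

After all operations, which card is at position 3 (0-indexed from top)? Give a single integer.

Answer: 5

Derivation:
After op 1 (cut(2)): [0 7 3 1 4 2 5 6 8]
After op 2 (cut(8)): [8 0 7 3 1 4 2 5 6]
After op 3 (cut(1)): [0 7 3 1 4 2 5 6 8]
After op 4 (out_shuffle): [0 2 7 5 3 6 1 8 4]
After op 5 (out_shuffle): [0 6 2 1 7 8 5 4 3]
After op 6 (cut(5)): [8 5 4 3 0 6 2 1 7]
After op 7 (cut(2)): [4 3 0 6 2 1 7 8 5]
After op 8 (cut(5)): [1 7 8 5 4 3 0 6 2]
Position 3: card 5.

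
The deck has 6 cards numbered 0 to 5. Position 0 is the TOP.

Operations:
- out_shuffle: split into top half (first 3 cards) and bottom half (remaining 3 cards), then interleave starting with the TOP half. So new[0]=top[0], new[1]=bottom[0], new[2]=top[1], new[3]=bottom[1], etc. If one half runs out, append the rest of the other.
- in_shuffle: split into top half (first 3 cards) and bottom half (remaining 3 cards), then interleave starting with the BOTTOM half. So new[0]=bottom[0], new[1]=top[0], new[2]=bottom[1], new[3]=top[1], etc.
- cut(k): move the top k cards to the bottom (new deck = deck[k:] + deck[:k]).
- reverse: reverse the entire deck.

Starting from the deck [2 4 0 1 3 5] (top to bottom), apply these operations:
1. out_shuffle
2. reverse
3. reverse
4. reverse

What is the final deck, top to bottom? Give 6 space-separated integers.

After op 1 (out_shuffle): [2 1 4 3 0 5]
After op 2 (reverse): [5 0 3 4 1 2]
After op 3 (reverse): [2 1 4 3 0 5]
After op 4 (reverse): [5 0 3 4 1 2]

Answer: 5 0 3 4 1 2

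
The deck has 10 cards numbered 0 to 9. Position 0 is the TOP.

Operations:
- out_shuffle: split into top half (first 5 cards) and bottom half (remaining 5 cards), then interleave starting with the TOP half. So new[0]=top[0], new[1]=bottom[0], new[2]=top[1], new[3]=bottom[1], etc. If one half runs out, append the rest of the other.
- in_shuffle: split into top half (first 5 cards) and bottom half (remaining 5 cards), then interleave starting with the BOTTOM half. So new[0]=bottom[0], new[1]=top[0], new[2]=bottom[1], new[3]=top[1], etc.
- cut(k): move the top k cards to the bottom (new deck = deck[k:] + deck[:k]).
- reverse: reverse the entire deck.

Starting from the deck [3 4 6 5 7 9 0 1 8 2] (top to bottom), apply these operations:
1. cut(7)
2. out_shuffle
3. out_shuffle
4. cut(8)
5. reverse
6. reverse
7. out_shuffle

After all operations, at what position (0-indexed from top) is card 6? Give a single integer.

Answer: 8

Derivation:
After op 1 (cut(7)): [1 8 2 3 4 6 5 7 9 0]
After op 2 (out_shuffle): [1 6 8 5 2 7 3 9 4 0]
After op 3 (out_shuffle): [1 7 6 3 8 9 5 4 2 0]
After op 4 (cut(8)): [2 0 1 7 6 3 8 9 5 4]
After op 5 (reverse): [4 5 9 8 3 6 7 1 0 2]
After op 6 (reverse): [2 0 1 7 6 3 8 9 5 4]
After op 7 (out_shuffle): [2 3 0 8 1 9 7 5 6 4]
Card 6 is at position 8.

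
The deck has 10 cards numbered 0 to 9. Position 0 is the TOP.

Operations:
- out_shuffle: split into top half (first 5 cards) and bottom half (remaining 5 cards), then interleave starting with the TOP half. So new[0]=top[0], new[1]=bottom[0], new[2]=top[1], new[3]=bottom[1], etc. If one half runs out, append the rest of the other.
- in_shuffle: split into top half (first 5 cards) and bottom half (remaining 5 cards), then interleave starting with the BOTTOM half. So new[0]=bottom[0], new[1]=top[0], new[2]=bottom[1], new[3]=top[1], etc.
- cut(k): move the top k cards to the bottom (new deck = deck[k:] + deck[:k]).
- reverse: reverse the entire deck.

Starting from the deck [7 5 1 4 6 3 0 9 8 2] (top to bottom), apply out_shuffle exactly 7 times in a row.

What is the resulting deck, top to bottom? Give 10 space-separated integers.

Answer: 7 3 5 0 1 9 4 8 6 2

Derivation:
After op 1 (out_shuffle): [7 3 5 0 1 9 4 8 6 2]
After op 2 (out_shuffle): [7 9 3 4 5 8 0 6 1 2]
After op 3 (out_shuffle): [7 8 9 0 3 6 4 1 5 2]
After op 4 (out_shuffle): [7 6 8 4 9 1 0 5 3 2]
After op 5 (out_shuffle): [7 1 6 0 8 5 4 3 9 2]
After op 6 (out_shuffle): [7 5 1 4 6 3 0 9 8 2]
After op 7 (out_shuffle): [7 3 5 0 1 9 4 8 6 2]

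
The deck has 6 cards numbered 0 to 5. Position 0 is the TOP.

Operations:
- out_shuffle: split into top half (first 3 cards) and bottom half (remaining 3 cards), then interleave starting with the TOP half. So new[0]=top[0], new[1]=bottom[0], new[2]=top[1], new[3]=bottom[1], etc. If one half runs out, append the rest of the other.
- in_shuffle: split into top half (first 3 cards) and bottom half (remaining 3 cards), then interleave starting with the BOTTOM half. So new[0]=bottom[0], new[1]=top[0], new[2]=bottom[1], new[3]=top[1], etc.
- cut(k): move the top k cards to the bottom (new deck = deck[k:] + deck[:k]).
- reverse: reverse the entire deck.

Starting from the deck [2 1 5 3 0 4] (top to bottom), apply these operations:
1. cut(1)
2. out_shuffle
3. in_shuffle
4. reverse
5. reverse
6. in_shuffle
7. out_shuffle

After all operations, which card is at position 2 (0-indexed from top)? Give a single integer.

Answer: 4

Derivation:
After op 1 (cut(1)): [1 5 3 0 4 2]
After op 2 (out_shuffle): [1 0 5 4 3 2]
After op 3 (in_shuffle): [4 1 3 0 2 5]
After op 4 (reverse): [5 2 0 3 1 4]
After op 5 (reverse): [4 1 3 0 2 5]
After op 6 (in_shuffle): [0 4 2 1 5 3]
After op 7 (out_shuffle): [0 1 4 5 2 3]
Position 2: card 4.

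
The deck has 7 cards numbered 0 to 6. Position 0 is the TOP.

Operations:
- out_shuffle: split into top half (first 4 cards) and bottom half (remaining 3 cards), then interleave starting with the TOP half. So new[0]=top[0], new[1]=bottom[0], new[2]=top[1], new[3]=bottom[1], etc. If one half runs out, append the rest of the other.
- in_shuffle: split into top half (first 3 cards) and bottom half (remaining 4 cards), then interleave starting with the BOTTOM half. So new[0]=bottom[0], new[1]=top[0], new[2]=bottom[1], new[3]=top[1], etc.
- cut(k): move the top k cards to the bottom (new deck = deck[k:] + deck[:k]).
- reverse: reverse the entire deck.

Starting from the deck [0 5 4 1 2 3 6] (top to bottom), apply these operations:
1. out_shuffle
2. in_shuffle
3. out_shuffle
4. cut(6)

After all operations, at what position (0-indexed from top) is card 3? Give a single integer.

Answer: 1

Derivation:
After op 1 (out_shuffle): [0 2 5 3 4 6 1]
After op 2 (in_shuffle): [3 0 4 2 6 5 1]
After op 3 (out_shuffle): [3 6 0 5 4 1 2]
After op 4 (cut(6)): [2 3 6 0 5 4 1]
Card 3 is at position 1.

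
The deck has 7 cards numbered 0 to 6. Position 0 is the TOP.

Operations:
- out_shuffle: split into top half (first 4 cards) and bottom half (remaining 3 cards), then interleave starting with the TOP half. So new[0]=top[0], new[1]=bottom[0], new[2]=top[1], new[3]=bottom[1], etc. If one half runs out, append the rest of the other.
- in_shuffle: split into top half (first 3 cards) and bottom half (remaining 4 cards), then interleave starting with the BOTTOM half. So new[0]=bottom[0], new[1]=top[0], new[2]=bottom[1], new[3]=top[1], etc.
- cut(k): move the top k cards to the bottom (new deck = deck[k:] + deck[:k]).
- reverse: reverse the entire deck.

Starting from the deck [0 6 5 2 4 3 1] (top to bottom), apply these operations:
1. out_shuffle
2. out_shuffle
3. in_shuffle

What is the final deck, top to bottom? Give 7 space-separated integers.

After op 1 (out_shuffle): [0 4 6 3 5 1 2]
After op 2 (out_shuffle): [0 5 4 1 6 2 3]
After op 3 (in_shuffle): [1 0 6 5 2 4 3]

Answer: 1 0 6 5 2 4 3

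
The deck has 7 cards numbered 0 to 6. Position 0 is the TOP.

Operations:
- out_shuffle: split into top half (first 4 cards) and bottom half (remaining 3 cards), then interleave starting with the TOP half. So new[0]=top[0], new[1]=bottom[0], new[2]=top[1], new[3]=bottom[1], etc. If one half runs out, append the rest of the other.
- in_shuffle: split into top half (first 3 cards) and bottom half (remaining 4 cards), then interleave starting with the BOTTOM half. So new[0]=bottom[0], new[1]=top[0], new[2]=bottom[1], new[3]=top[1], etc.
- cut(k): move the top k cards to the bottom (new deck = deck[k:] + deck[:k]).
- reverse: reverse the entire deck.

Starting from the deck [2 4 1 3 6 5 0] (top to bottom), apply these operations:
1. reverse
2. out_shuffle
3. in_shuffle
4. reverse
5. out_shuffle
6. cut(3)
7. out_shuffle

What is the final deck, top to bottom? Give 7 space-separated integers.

After op 1 (reverse): [0 5 6 3 1 4 2]
After op 2 (out_shuffle): [0 1 5 4 6 2 3]
After op 3 (in_shuffle): [4 0 6 1 2 5 3]
After op 4 (reverse): [3 5 2 1 6 0 4]
After op 5 (out_shuffle): [3 6 5 0 2 4 1]
After op 6 (cut(3)): [0 2 4 1 3 6 5]
After op 7 (out_shuffle): [0 3 2 6 4 5 1]

Answer: 0 3 2 6 4 5 1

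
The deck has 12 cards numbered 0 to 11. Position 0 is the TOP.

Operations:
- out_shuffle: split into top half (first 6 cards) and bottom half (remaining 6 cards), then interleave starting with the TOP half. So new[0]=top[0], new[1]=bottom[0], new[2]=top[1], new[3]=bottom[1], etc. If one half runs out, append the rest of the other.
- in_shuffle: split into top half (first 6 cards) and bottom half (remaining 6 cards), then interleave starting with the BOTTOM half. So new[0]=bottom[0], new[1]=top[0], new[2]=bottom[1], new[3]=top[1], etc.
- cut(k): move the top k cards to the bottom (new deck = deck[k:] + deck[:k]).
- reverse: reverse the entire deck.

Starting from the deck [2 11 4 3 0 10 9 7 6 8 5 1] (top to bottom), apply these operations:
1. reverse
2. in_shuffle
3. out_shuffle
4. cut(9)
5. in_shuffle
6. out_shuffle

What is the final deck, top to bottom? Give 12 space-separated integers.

Answer: 6 5 2 10 0 7 8 4 11 3 9 1

Derivation:
After op 1 (reverse): [1 5 8 6 7 9 10 0 3 4 11 2]
After op 2 (in_shuffle): [10 1 0 5 3 8 4 6 11 7 2 9]
After op 3 (out_shuffle): [10 4 1 6 0 11 5 7 3 2 8 9]
After op 4 (cut(9)): [2 8 9 10 4 1 6 0 11 5 7 3]
After op 5 (in_shuffle): [6 2 0 8 11 9 5 10 7 4 3 1]
After op 6 (out_shuffle): [6 5 2 10 0 7 8 4 11 3 9 1]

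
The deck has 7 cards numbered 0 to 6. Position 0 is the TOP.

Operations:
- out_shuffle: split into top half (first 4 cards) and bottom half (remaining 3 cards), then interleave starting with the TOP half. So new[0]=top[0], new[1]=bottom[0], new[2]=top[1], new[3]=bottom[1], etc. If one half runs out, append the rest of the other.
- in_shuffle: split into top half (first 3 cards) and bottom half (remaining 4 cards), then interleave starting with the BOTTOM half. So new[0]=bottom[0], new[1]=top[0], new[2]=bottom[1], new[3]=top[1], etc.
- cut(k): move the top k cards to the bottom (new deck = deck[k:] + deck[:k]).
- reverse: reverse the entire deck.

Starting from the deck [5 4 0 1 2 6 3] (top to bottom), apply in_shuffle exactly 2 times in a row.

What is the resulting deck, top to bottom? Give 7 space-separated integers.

Answer: 4 1 6 5 0 2 3

Derivation:
After op 1 (in_shuffle): [1 5 2 4 6 0 3]
After op 2 (in_shuffle): [4 1 6 5 0 2 3]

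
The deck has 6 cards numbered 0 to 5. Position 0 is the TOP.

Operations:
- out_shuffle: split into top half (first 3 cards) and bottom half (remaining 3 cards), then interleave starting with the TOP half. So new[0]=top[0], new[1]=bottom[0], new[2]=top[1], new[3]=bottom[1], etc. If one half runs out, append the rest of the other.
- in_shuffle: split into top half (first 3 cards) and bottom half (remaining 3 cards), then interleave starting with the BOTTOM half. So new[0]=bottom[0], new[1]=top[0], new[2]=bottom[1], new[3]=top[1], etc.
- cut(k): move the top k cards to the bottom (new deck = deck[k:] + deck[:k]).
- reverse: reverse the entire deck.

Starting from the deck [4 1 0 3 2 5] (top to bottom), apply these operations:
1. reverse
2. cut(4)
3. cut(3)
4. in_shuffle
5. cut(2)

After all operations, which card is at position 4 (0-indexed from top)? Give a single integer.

Answer: 1

Derivation:
After op 1 (reverse): [5 2 3 0 1 4]
After op 2 (cut(4)): [1 4 5 2 3 0]
After op 3 (cut(3)): [2 3 0 1 4 5]
After op 4 (in_shuffle): [1 2 4 3 5 0]
After op 5 (cut(2)): [4 3 5 0 1 2]
Position 4: card 1.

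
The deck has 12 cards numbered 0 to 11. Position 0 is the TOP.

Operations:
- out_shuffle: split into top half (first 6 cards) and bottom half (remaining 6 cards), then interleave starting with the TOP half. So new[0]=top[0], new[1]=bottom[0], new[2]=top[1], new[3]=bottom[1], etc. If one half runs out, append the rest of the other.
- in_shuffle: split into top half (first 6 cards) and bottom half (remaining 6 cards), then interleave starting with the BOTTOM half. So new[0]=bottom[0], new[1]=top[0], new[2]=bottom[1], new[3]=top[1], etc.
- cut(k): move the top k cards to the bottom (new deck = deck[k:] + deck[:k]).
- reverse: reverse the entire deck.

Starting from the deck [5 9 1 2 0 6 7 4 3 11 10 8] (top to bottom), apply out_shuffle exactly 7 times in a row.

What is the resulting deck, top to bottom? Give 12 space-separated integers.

Answer: 5 3 6 1 10 4 0 9 11 7 2 8

Derivation:
After op 1 (out_shuffle): [5 7 9 4 1 3 2 11 0 10 6 8]
After op 2 (out_shuffle): [5 2 7 11 9 0 4 10 1 6 3 8]
After op 3 (out_shuffle): [5 4 2 10 7 1 11 6 9 3 0 8]
After op 4 (out_shuffle): [5 11 4 6 2 9 10 3 7 0 1 8]
After op 5 (out_shuffle): [5 10 11 3 4 7 6 0 2 1 9 8]
After op 6 (out_shuffle): [5 6 10 0 11 2 3 1 4 9 7 8]
After op 7 (out_shuffle): [5 3 6 1 10 4 0 9 11 7 2 8]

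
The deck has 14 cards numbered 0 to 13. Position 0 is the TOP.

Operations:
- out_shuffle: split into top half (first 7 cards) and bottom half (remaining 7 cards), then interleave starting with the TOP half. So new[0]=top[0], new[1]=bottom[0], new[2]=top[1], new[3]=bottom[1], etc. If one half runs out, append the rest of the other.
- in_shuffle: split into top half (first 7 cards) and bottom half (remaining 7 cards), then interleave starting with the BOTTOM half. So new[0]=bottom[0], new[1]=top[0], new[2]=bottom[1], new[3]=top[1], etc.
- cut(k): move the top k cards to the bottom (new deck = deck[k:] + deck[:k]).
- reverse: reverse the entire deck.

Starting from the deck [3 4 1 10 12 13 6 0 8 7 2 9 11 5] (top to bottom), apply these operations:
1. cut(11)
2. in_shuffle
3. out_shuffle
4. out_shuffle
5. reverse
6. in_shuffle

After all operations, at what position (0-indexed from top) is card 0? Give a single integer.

Answer: 5

Derivation:
After op 1 (cut(11)): [9 11 5 3 4 1 10 12 13 6 0 8 7 2]
After op 2 (in_shuffle): [12 9 13 11 6 5 0 3 8 4 7 1 2 10]
After op 3 (out_shuffle): [12 3 9 8 13 4 11 7 6 1 5 2 0 10]
After op 4 (out_shuffle): [12 7 3 6 9 1 8 5 13 2 4 0 11 10]
After op 5 (reverse): [10 11 0 4 2 13 5 8 1 9 6 3 7 12]
After op 6 (in_shuffle): [8 10 1 11 9 0 6 4 3 2 7 13 12 5]
Card 0 is at position 5.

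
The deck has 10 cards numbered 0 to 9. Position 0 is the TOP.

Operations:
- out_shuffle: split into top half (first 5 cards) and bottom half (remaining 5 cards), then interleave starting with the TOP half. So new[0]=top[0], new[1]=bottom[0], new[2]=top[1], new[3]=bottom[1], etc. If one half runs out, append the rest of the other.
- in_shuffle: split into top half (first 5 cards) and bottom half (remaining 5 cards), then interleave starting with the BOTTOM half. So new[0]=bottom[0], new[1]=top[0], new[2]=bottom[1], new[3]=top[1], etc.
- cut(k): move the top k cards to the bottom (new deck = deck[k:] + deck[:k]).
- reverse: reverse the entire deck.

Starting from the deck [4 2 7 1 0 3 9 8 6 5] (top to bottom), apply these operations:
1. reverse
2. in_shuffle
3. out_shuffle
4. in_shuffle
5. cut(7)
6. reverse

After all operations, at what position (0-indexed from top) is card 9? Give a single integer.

Answer: 6

Derivation:
After op 1 (reverse): [5 6 8 9 3 0 1 7 2 4]
After op 2 (in_shuffle): [0 5 1 6 7 8 2 9 4 3]
After op 3 (out_shuffle): [0 8 5 2 1 9 6 4 7 3]
After op 4 (in_shuffle): [9 0 6 8 4 5 7 2 3 1]
After op 5 (cut(7)): [2 3 1 9 0 6 8 4 5 7]
After op 6 (reverse): [7 5 4 8 6 0 9 1 3 2]
Card 9 is at position 6.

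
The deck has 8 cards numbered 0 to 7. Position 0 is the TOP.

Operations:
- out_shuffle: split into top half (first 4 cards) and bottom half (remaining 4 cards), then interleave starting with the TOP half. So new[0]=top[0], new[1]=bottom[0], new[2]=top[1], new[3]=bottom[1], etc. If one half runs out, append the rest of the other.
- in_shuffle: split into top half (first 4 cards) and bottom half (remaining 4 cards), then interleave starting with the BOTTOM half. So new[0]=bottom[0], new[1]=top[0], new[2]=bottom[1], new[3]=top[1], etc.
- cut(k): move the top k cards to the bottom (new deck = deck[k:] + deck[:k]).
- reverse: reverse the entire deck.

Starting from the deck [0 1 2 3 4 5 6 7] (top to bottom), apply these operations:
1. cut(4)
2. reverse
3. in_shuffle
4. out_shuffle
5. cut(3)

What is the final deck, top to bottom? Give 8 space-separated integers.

Answer: 1 6 4 2 0 7 5 3

Derivation:
After op 1 (cut(4)): [4 5 6 7 0 1 2 3]
After op 2 (reverse): [3 2 1 0 7 6 5 4]
After op 3 (in_shuffle): [7 3 6 2 5 1 4 0]
After op 4 (out_shuffle): [7 5 3 1 6 4 2 0]
After op 5 (cut(3)): [1 6 4 2 0 7 5 3]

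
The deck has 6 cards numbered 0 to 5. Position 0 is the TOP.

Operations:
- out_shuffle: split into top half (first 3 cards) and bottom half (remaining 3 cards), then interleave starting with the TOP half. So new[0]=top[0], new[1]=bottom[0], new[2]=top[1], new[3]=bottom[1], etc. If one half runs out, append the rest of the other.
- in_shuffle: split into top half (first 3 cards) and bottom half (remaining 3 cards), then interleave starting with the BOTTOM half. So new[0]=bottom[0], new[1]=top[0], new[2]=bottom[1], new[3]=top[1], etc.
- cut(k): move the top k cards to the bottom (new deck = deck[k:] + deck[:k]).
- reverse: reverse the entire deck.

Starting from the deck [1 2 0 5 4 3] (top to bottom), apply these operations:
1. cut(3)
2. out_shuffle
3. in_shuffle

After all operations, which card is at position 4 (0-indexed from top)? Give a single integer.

After op 1 (cut(3)): [5 4 3 1 2 0]
After op 2 (out_shuffle): [5 1 4 2 3 0]
After op 3 (in_shuffle): [2 5 3 1 0 4]
Position 4: card 0.

Answer: 0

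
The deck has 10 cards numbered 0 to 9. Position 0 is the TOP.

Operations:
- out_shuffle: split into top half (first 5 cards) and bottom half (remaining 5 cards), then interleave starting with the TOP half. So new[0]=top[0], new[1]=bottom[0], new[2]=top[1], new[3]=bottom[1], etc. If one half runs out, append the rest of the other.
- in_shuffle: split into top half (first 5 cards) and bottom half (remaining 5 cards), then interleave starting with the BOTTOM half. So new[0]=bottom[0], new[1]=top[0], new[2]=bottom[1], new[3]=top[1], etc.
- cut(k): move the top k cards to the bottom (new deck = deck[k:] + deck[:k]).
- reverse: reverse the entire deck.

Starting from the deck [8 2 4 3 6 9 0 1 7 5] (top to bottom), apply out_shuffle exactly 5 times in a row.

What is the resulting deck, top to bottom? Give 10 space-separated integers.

After op 1 (out_shuffle): [8 9 2 0 4 1 3 7 6 5]
After op 2 (out_shuffle): [8 1 9 3 2 7 0 6 4 5]
After op 3 (out_shuffle): [8 7 1 0 9 6 3 4 2 5]
After op 4 (out_shuffle): [8 6 7 3 1 4 0 2 9 5]
After op 5 (out_shuffle): [8 4 6 0 7 2 3 9 1 5]

Answer: 8 4 6 0 7 2 3 9 1 5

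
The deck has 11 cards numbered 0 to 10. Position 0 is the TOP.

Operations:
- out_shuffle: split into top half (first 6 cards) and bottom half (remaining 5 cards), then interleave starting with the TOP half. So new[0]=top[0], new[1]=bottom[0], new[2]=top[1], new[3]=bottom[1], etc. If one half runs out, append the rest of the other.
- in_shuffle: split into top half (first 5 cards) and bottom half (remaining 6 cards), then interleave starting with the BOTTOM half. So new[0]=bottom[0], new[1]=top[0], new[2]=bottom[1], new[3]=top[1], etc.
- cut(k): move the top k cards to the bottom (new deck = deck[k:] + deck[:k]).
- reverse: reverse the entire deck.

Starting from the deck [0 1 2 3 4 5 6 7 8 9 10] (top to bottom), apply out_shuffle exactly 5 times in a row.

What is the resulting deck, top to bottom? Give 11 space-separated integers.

After op 1 (out_shuffle): [0 6 1 7 2 8 3 9 4 10 5]
After op 2 (out_shuffle): [0 3 6 9 1 4 7 10 2 5 8]
After op 3 (out_shuffle): [0 7 3 10 6 2 9 5 1 8 4]
After op 4 (out_shuffle): [0 9 7 5 3 1 10 8 6 4 2]
After op 5 (out_shuffle): [0 10 9 8 7 6 5 4 3 2 1]

Answer: 0 10 9 8 7 6 5 4 3 2 1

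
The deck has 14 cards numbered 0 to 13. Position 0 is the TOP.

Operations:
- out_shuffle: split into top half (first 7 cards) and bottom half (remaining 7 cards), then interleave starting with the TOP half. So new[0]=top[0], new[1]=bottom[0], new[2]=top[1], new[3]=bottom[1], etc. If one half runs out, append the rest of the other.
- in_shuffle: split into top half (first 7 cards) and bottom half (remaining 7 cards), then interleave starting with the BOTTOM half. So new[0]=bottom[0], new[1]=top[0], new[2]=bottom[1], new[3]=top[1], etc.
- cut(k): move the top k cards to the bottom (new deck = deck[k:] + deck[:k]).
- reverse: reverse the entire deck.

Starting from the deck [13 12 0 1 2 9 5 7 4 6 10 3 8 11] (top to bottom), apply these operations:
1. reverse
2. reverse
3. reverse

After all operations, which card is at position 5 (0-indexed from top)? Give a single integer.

Answer: 4

Derivation:
After op 1 (reverse): [11 8 3 10 6 4 7 5 9 2 1 0 12 13]
After op 2 (reverse): [13 12 0 1 2 9 5 7 4 6 10 3 8 11]
After op 3 (reverse): [11 8 3 10 6 4 7 5 9 2 1 0 12 13]
Position 5: card 4.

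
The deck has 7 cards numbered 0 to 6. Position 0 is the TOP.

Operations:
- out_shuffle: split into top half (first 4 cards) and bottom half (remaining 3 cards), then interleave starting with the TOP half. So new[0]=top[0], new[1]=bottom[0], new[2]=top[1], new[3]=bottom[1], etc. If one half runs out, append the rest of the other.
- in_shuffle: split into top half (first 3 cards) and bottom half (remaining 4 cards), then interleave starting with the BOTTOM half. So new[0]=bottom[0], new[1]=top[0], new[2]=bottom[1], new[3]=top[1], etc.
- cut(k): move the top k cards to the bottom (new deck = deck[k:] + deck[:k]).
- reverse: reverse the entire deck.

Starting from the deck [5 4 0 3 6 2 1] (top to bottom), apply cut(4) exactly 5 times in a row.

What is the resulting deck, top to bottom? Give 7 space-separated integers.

After op 1 (cut(4)): [6 2 1 5 4 0 3]
After op 2 (cut(4)): [4 0 3 6 2 1 5]
After op 3 (cut(4)): [2 1 5 4 0 3 6]
After op 4 (cut(4)): [0 3 6 2 1 5 4]
After op 5 (cut(4)): [1 5 4 0 3 6 2]

Answer: 1 5 4 0 3 6 2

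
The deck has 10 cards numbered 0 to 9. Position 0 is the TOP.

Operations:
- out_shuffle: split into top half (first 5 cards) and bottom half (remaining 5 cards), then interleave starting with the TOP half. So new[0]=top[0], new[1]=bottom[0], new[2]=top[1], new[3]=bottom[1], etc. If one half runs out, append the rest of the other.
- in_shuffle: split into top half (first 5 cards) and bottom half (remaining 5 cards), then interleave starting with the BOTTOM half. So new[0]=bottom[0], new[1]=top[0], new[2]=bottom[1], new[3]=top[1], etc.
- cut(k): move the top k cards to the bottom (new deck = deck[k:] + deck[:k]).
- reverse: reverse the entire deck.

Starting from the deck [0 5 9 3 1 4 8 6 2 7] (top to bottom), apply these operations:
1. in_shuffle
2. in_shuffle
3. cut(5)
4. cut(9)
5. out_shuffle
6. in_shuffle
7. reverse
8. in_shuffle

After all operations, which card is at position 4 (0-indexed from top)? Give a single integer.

Answer: 5

Derivation:
After op 1 (in_shuffle): [4 0 8 5 6 9 2 3 7 1]
After op 2 (in_shuffle): [9 4 2 0 3 8 7 5 1 6]
After op 3 (cut(5)): [8 7 5 1 6 9 4 2 0 3]
After op 4 (cut(9)): [3 8 7 5 1 6 9 4 2 0]
After op 5 (out_shuffle): [3 6 8 9 7 4 5 2 1 0]
After op 6 (in_shuffle): [4 3 5 6 2 8 1 9 0 7]
After op 7 (reverse): [7 0 9 1 8 2 6 5 3 4]
After op 8 (in_shuffle): [2 7 6 0 5 9 3 1 4 8]
Position 4: card 5.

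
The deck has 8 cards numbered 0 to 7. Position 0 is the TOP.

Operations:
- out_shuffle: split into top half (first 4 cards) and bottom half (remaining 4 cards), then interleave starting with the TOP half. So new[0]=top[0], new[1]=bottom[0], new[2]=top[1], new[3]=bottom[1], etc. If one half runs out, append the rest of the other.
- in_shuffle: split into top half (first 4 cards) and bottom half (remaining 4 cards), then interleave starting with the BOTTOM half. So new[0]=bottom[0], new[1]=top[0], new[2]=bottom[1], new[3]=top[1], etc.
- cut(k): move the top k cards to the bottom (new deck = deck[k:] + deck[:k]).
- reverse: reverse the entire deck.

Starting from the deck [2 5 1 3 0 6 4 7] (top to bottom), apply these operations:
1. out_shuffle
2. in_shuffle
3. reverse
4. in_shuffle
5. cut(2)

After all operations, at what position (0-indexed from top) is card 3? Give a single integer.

Answer: 5

Derivation:
After op 1 (out_shuffle): [2 0 5 6 1 4 3 7]
After op 2 (in_shuffle): [1 2 4 0 3 5 7 6]
After op 3 (reverse): [6 7 5 3 0 4 2 1]
After op 4 (in_shuffle): [0 6 4 7 2 5 1 3]
After op 5 (cut(2)): [4 7 2 5 1 3 0 6]
Card 3 is at position 5.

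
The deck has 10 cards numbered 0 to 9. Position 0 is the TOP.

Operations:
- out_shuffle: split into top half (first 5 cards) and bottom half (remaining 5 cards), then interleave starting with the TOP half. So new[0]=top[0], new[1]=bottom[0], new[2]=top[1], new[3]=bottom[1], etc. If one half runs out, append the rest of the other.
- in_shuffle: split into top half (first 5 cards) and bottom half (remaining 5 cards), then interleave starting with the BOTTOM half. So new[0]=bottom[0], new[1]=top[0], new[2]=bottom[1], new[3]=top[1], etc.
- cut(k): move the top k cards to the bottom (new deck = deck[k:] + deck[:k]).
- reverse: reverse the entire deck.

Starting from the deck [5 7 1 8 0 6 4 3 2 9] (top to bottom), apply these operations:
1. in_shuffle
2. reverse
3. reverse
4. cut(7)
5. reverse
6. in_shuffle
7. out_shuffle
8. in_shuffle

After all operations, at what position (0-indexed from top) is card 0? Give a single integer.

After op 1 (in_shuffle): [6 5 4 7 3 1 2 8 9 0]
After op 2 (reverse): [0 9 8 2 1 3 7 4 5 6]
After op 3 (reverse): [6 5 4 7 3 1 2 8 9 0]
After op 4 (cut(7)): [8 9 0 6 5 4 7 3 1 2]
After op 5 (reverse): [2 1 3 7 4 5 6 0 9 8]
After op 6 (in_shuffle): [5 2 6 1 0 3 9 7 8 4]
After op 7 (out_shuffle): [5 3 2 9 6 7 1 8 0 4]
After op 8 (in_shuffle): [7 5 1 3 8 2 0 9 4 6]
Card 0 is at position 6.

Answer: 6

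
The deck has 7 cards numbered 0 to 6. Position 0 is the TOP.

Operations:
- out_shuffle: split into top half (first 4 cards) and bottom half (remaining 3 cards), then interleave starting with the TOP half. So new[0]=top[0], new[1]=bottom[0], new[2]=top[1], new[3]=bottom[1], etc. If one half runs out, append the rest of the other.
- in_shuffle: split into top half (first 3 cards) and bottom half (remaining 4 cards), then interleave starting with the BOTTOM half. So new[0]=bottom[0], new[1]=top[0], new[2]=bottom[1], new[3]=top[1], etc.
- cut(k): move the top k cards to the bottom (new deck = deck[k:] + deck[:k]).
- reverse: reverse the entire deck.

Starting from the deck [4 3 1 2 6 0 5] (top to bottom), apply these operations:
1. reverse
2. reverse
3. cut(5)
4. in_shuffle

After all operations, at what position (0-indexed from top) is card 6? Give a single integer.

Answer: 6

Derivation:
After op 1 (reverse): [5 0 6 2 1 3 4]
After op 2 (reverse): [4 3 1 2 6 0 5]
After op 3 (cut(5)): [0 5 4 3 1 2 6]
After op 4 (in_shuffle): [3 0 1 5 2 4 6]
Card 6 is at position 6.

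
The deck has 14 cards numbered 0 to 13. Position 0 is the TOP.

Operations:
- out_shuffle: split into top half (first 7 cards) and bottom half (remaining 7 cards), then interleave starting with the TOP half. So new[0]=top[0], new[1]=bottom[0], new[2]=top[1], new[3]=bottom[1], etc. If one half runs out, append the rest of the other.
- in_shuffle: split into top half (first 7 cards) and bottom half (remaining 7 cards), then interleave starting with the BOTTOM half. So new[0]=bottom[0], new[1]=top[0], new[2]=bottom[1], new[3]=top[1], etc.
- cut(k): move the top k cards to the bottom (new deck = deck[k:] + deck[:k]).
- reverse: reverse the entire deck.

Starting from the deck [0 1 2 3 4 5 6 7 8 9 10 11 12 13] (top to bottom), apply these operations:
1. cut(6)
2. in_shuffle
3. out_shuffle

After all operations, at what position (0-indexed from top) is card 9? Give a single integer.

After op 1 (cut(6)): [6 7 8 9 10 11 12 13 0 1 2 3 4 5]
After op 2 (in_shuffle): [13 6 0 7 1 8 2 9 3 10 4 11 5 12]
After op 3 (out_shuffle): [13 9 6 3 0 10 7 4 1 11 8 5 2 12]
Card 9 is at position 1.

Answer: 1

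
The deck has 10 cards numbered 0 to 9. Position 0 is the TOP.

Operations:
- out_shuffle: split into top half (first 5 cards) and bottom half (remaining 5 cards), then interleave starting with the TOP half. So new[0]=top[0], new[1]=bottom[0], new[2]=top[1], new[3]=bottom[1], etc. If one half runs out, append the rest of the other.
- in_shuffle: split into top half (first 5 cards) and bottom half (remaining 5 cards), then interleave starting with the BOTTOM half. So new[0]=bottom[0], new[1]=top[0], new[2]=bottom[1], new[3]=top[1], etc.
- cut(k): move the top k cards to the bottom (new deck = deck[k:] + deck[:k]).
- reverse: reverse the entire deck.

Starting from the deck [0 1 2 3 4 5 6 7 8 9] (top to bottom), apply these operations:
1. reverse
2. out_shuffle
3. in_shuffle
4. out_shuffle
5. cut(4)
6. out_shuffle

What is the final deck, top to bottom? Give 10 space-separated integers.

Answer: 6 7 3 2 4 8 0 9 1 5

Derivation:
After op 1 (reverse): [9 8 7 6 5 4 3 2 1 0]
After op 2 (out_shuffle): [9 4 8 3 7 2 6 1 5 0]
After op 3 (in_shuffle): [2 9 6 4 1 8 5 3 0 7]
After op 4 (out_shuffle): [2 8 9 5 6 3 4 0 1 7]
After op 5 (cut(4)): [6 3 4 0 1 7 2 8 9 5]
After op 6 (out_shuffle): [6 7 3 2 4 8 0 9 1 5]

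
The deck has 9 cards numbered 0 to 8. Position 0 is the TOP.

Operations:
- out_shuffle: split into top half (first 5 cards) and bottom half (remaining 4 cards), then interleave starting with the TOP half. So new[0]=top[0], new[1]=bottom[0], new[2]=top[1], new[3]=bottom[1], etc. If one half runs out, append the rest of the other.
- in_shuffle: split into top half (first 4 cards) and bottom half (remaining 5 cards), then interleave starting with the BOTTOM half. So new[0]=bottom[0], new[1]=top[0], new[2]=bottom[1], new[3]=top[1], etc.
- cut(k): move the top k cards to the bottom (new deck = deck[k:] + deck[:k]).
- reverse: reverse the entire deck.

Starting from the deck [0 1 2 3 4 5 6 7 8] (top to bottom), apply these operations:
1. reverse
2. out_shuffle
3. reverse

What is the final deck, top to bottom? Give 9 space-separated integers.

After op 1 (reverse): [8 7 6 5 4 3 2 1 0]
After op 2 (out_shuffle): [8 3 7 2 6 1 5 0 4]
After op 3 (reverse): [4 0 5 1 6 2 7 3 8]

Answer: 4 0 5 1 6 2 7 3 8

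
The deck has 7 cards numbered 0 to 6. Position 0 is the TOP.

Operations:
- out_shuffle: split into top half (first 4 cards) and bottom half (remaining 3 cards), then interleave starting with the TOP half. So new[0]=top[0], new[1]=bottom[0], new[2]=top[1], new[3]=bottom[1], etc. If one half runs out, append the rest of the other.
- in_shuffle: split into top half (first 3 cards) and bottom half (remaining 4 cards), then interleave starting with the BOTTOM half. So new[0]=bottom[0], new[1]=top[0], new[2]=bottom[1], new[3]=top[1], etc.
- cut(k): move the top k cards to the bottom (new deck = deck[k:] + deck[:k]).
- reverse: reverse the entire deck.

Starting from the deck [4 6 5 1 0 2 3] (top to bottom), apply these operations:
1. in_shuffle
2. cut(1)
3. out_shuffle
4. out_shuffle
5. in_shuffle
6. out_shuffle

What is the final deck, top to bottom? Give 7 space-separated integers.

After op 1 (in_shuffle): [1 4 0 6 2 5 3]
After op 2 (cut(1)): [4 0 6 2 5 3 1]
After op 3 (out_shuffle): [4 5 0 3 6 1 2]
After op 4 (out_shuffle): [4 6 5 1 0 2 3]
After op 5 (in_shuffle): [1 4 0 6 2 5 3]
After op 6 (out_shuffle): [1 2 4 5 0 3 6]

Answer: 1 2 4 5 0 3 6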